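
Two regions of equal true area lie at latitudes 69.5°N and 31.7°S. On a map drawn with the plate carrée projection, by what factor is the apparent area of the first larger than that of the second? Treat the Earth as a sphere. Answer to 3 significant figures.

2.43

In the plate carrée (x = Rλ, y = Rφ), meridians are true-scale (h = 1) and parallels are stretched by k = sec φ.
Areal scale at 69.5°: h·k = 1.000 × 2.855 = 2.855.
Areal scale at 31.7°: h·k = 1.000 × 1.175 = 1.175.
Ratio = 2.855/1.175 ≈ 2.43.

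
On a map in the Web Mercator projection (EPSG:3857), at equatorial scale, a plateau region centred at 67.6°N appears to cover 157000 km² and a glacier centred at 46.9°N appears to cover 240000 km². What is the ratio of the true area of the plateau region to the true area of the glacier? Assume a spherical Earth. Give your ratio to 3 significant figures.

Mercator's areal exaggeration is sec²φ; hence true area = (apparent area) · cos²φ.
True area of plateau region: 157000 × cos²(67.6°) = 157000 × 0.1452 = 22800 km².
True area of glacier: 240000 × cos²(46.9°) = 240000 × 0.4669 = 112000 km².
Ratio = 22800 / 112000 ≈ 0.203.

0.203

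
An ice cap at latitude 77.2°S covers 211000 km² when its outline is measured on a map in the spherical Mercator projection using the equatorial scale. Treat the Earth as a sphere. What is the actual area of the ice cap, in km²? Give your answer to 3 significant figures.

For Mercator, h = k = sec φ (a conformal cylindrical projection has a single point scale, 1/cos φ).
Areal scale = k² = sec²φ = 1/cos²(77.2°) = 1/0.2215² = 20.37.
True area = apparent / (areal scale) = 211000 / 20.37 ≈ 10400 km².

10400 km²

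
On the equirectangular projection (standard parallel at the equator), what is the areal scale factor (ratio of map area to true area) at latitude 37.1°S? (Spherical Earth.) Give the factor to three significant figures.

1.25

For the equirectangular projection with φ₀ = 0 (plate carrée), h = 1 along meridians and k = sec φ along parallels.
Areal scale = h·k = 1 × sec φ; at 37.1°, h = 1.000, k = 1.254, so h·k = 1.254.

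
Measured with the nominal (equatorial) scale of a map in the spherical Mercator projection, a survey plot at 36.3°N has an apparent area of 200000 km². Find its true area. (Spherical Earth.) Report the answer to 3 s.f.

130000 km²

Mercator is conformal, so the point scale is isotropic: h = k = sec φ = 1/cos φ.
Areal scale = k² = sec²φ = 1/cos²(36.3°) = 1/0.8059² = 1.540.
True area = apparent / (areal scale) = 200000 / 1.540 ≈ 130000 km².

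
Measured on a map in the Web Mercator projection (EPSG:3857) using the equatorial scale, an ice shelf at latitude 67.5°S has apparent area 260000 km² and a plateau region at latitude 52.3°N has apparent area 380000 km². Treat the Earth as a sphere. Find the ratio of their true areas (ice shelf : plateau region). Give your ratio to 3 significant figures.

Mercator's areal exaggeration is sec²φ; hence true area = (apparent area) · cos²φ.
True area of ice shelf: 260000 × cos²(67.5°) = 260000 × 0.1464 = 38080 km².
True area of plateau region: 380000 × cos²(52.3°) = 380000 × 0.3740 = 142100 km².
Ratio = 38080 / 142100 ≈ 0.268.

0.268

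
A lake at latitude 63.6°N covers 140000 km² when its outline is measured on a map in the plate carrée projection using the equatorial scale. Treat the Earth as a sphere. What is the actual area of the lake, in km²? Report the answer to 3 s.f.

62200 km²

Plate carrée maps x = Rλ, y = Rφ. The meridian scale is h = 1 and the parallel scale is k = 1/cos φ = sec φ.
Areal scale = h·k = 1 × sec φ; at 63.6°, h = 1.000, k = 2.249, so h·k = 2.249.
True area = apparent / (areal scale) = 140000 / 2.249 ≈ 62200 km².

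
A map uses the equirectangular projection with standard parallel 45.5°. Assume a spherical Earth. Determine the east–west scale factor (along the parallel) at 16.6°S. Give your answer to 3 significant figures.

In the equirectangular projection with standard parallel φ₀ = 45.5° (x = Rλ cos φ₀, y = Rφ), meridians are true-scale (h = 1) and the parallel scale is k = cos φ₀ / cos φ.
k = cos 45.5° / cos 16.6° = 0.7009/0.9583 = 0.7314.

0.731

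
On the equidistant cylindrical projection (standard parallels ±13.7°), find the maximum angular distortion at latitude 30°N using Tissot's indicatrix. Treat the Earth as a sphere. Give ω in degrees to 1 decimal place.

6.6°

With standard parallel φ₀ = 13.7°, the equirectangular projection gives x = Rλ cos φ₀, y = Rφ, so h = 1 and k = cos 13.7° / cos φ.
At 30°: h = 1.000, k = 1.122; principal scales a = 1.122, b = 1.000.
sin(ω/2) = (a − b)/(a + b) = 0.1218/2.122 = 0.05743, so ω = 2 arcsin(0.05743) ≈ 6.6°.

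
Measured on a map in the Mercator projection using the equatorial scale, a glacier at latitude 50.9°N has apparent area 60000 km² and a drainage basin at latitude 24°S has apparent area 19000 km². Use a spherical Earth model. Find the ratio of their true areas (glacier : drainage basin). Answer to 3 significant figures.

1.51

Mercator's areal exaggeration is sec²φ; hence true area = (apparent area) · cos²φ.
True area of glacier: 60000 × cos²(50.9°) = 60000 × 0.3978 = 23870 km².
True area of drainage basin: 19000 × cos²(24°) = 19000 × 0.8346 = 15860 km².
Ratio = 23870 / 15860 ≈ 1.51.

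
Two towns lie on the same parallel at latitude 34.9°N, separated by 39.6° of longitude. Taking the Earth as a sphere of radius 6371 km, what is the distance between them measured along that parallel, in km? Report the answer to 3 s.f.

Arc length along a parallel = R cos φ · Δλ (with Δλ in radians).
= 6371 × cos 34.9° × (39.6° × π/180) = 6371 × 0.8202 × 0.6912 ≈ 3610 km.

3610 km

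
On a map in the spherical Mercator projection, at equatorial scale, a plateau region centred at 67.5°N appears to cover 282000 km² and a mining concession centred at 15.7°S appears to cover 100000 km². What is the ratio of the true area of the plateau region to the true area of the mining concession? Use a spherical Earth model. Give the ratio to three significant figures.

0.446

On Mercator the areal scale is sec²φ, so true area = apparent × cos²φ.
True area of plateau region: 282000 × cos²(67.5°) = 282000 × 0.1464 = 41300 km².
True area of mining concession: 100000 × cos²(15.7°) = 100000 × 0.9268 = 92680 km².
Ratio = 41300 / 92680 ≈ 0.446.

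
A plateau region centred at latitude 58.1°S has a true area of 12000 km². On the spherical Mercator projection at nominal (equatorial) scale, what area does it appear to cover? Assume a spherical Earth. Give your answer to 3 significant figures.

43000 km²

For Mercator, h = k = sec φ (a conformal cylindrical projection has a single point scale, 1/cos φ).
Areal scale = k² = sec²φ = 1/cos²(58.1°) = 1/0.5284² = 3.581.
Apparent area = 12000 × 3.581 ≈ 43000 km².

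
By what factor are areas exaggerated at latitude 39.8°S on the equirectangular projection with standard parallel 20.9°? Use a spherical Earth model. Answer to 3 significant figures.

In the equirectangular projection with standard parallel φ₀ = 20.9° (x = Rλ cos φ₀, y = Rφ), meridians are true-scale (h = 1) and the parallel scale is k = cos φ₀ / cos φ.
Areal scale = h·k = 1 × cos φ₀ / cos φ; at 39.8°, h = 1.000, k = 1.216, so h·k = 1.216.

1.22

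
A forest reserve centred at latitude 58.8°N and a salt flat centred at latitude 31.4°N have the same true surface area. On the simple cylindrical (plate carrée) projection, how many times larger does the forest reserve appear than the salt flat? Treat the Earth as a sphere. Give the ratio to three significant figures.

1.65

Plate carrée maps x = Rλ, y = Rφ. The meridian scale is h = 1 and the parallel scale is k = 1/cos φ = sec φ.
Areal scale at 58.8°: h·k = 1.000 × 1.930 = 1.930.
Areal scale at 31.4°: h·k = 1.000 × 1.172 = 1.172.
Ratio = 1.930/1.172 ≈ 1.65.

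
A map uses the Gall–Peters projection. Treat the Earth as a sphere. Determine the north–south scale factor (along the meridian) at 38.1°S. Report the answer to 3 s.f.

Gall–Peters is a cylindrical equal-area projection with standard parallels at ±45°. For cylindrical equal-area with standard parallel φ₀, h = cos φ / cos φ₀ and k = cos φ₀ / cos φ, so h·k = 1.
h = cos 38.1° / cos 45° = 0.7869/0.7071 = 1.113.

1.11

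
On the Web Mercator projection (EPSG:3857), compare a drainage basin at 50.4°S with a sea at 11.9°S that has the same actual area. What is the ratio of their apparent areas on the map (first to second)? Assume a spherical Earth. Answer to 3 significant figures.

2.36

Mercator areal scale is sec²φ.
At 50.4°: sec²(50.4°) = 1/0.6374² = 2.461.
At 11.9°: sec²(11.9°) = 1/0.9785² = 1.044.
Ratio = 2.461/1.044 = cos²(11.9°)/cos²(50.4°) ≈ 2.36.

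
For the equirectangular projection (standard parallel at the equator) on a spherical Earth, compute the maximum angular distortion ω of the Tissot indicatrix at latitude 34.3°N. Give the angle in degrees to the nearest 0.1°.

In the plate carrée (x = Rλ, y = Rφ), meridians are true-scale (h = 1) and parallels are stretched by k = sec φ.
At 34.3°: h = 1.000, k = 1.211; principal scales a = 1.211, b = 1.000.
sin(ω/2) = (a − b)/(a + b) = 0.2105/2.211 = 0.09523, so ω = 2 arcsin(0.09523) ≈ 10.9°.

10.9°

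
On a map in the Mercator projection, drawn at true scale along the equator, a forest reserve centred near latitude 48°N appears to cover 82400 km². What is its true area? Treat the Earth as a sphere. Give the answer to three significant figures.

The Mercator projection is conformal; its linear scale factor is the same in every direction and equals sec φ = 1/cos φ.
Areal scale = k² = sec²φ = 1/cos²(48°) = 1/0.6691² = 2.233.
True area = apparent / (areal scale) = 82400 / 2.233 ≈ 36900 km².

36900 km²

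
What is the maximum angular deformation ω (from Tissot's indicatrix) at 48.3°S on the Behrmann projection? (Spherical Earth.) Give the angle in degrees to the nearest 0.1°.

29.9°

Behrmann is a cylindrical equal-area projection with standard parallels at ±30°. Cylindrical equal-area (φ₀ = 30°): h = cos φ / cos 30° along meridians, k = cos 30° / cos φ along parallels; h·k = 1.
At 48.3°: h = 0.7681, k = 1.302; principal scales a = 1.302, b = 0.7681.
sin(ω/2) = (a − b)/(a + b) = 0.5337/2.070 = 0.2578, so ω = 2 arcsin(0.2578) ≈ 29.9°.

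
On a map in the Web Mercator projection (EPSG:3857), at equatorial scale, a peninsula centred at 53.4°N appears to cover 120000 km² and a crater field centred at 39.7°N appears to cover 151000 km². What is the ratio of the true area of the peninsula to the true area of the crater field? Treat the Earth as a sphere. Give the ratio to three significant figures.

On Mercator the areal scale is sec²φ, so true area = apparent × cos²φ.
True area of peninsula: 120000 × cos²(53.4°) = 120000 × 0.3555 = 42660 km².
True area of crater field: 151000 × cos²(39.7°) = 151000 × 0.5920 = 89390 km².
Ratio = 42660 / 89390 ≈ 0.477.

0.477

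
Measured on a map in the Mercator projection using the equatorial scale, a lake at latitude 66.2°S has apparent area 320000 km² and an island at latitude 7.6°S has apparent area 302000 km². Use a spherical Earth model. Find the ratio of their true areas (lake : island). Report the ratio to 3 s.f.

Mercator's areal exaggeration is sec²φ; hence true area = (apparent area) · cos²φ.
True area of lake: 320000 × cos²(66.2°) = 320000 × 0.1628 = 52110 km².
True area of island: 302000 × cos²(7.6°) = 302000 × 0.9825 = 296700 km².
Ratio = 52110 / 296700 ≈ 0.176.

0.176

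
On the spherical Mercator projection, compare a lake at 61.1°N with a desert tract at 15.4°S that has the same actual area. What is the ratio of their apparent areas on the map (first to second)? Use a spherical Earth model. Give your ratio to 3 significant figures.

3.98

On Mercator, area is exaggerated by sec²φ = 1/cos²φ.
At 61.1°: sec²(61.1°) = 1/0.4833² = 4.282.
At 15.4°: sec²(15.4°) = 1/0.9641² = 1.076.
Ratio = 4.282/1.076 = cos²(15.4°)/cos²(61.1°) ≈ 3.98.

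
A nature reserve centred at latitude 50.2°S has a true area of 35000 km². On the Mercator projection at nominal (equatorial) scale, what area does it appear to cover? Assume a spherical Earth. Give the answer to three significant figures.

The Mercator projection is conformal; its linear scale factor is the same in every direction and equals sec φ = 1/cos φ.
Areal scale = k² = sec²φ = 1/cos²(50.2°) = 1/0.6401² = 2.441.
Apparent area = 35000 × 2.441 ≈ 85400 km².

85400 km²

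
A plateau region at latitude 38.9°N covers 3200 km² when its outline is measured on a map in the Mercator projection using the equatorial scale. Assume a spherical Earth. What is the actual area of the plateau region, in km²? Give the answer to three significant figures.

The Mercator projection is conformal; its linear scale factor is the same in every direction and equals sec φ = 1/cos φ.
Areal scale = k² = sec²φ = 1/cos²(38.9°) = 1/0.7782² = 1.651.
True area = apparent / (areal scale) = 3200 / 1.651 ≈ 1940 km².

1940 km²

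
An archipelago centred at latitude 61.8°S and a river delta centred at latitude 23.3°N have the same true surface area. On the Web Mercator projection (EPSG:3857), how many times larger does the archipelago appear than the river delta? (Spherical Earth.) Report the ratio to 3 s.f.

3.78

Mercator is conformal with k = sec φ, so areal scale = k² = sec²φ.
At 61.8°: sec²(61.8°) = 1/0.4726² = 4.478.
At 23.3°: sec²(23.3°) = 1/0.9184² = 1.185.
Ratio = 4.478/1.185 = cos²(23.3°)/cos²(61.8°) ≈ 3.78.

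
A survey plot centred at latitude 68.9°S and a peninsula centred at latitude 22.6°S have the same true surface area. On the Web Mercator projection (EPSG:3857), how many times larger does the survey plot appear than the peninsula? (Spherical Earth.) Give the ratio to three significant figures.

6.58

Mercator areal scale is sec²φ.
At 68.9°: sec²(68.9°) = 1/0.3600² = 7.716.
At 22.6°: sec²(22.6°) = 1/0.9232² = 1.173.
Ratio = 7.716/1.173 = cos²(22.6°)/cos²(68.9°) ≈ 6.58.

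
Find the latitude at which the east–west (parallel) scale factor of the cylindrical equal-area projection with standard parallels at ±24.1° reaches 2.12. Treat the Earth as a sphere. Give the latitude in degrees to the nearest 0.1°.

For cylindrical equal-area with standard parallel φ₀, h = cos φ / cos φ₀ and k = cos φ₀ / cos φ, so h·k = 1.
k = cos φ₀ / cos φ = 2.12  ⇒  cos φ = cos 24.1° / 2.12 = 0.4306.
φ = arccos(0.4306) ≈ 64.5°.

64.5°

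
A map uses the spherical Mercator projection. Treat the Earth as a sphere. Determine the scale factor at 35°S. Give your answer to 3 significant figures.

The Mercator projection is conformal; its linear scale factor is the same in every direction and equals sec φ = 1/cos φ.
k = 1/cos 35° = 1/0.8192 = 1.221.

1.22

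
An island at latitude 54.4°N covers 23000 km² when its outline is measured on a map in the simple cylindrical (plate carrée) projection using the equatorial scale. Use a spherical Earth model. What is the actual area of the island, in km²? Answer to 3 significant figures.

13400 km²

Plate carrée maps x = Rλ, y = Rφ. The meridian scale is h = 1 and the parallel scale is k = 1/cos φ = sec φ.
Areal scale = h·k = 1 × sec φ; at 54.4°, h = 1.000, k = 1.718, so h·k = 1.718.
True area = apparent / (areal scale) = 23000 / 1.718 ≈ 13400 km².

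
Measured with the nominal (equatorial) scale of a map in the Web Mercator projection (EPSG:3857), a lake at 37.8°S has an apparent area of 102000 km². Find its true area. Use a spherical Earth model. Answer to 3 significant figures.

63700 km²

For Mercator, h = k = sec φ (a conformal cylindrical projection has a single point scale, 1/cos φ).
Areal scale = k² = sec²φ = 1/cos²(37.8°) = 1/0.7902² = 1.602.
True area = apparent / (areal scale) = 102000 / 1.602 ≈ 63700 km².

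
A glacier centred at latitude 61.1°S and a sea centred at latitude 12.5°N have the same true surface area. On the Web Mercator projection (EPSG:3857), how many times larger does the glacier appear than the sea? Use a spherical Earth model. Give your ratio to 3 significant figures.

4.08

Mercator is conformal with k = sec φ, so areal scale = k² = sec²φ.
At 61.1°: sec²(61.1°) = 1/0.4833² = 4.282.
At 12.5°: sec²(12.5°) = 1/0.9763² = 1.049.
Ratio = 4.282/1.049 = cos²(12.5°)/cos²(61.1°) ≈ 4.08.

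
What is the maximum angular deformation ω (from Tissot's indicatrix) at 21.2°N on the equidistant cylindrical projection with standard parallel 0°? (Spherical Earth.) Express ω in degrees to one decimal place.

4.0°

In the plate carrée (x = Rλ, y = Rφ), meridians are true-scale (h = 1) and parallels are stretched by k = sec φ.
At 21.2°: h = 1.000, k = 1.073; principal scales a = 1.073, b = 1.000.
sin(ω/2) = (a − b)/(a + b) = 0.07259/2.073 = 0.03502, so ω = 2 arcsin(0.03502) ≈ 4.0°.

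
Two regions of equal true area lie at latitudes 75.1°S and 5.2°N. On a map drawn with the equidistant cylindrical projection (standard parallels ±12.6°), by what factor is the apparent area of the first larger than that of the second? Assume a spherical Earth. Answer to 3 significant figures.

3.87

With standard parallel φ₀ = 12.6°, the equirectangular projection gives x = Rλ cos φ₀, y = Rφ, so h = 1 and k = cos 12.6° / cos φ.
Areal scale at 75.1°: h·k = 1.000 × 3.795 = 3.795.
Areal scale at 5.2°: h·k = 1.000 × 0.9799 = 0.9799.
Ratio = 3.795/0.9799 ≈ 3.87.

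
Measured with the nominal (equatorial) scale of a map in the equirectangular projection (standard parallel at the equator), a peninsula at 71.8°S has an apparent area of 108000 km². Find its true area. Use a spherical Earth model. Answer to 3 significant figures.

In the plate carrée (x = Rλ, y = Rφ), meridians are true-scale (h = 1) and parallels are stretched by k = sec φ.
Areal scale = h·k = 1 × sec φ; at 71.8°, h = 1.000, k = 3.202, so h·k = 3.202.
True area = apparent / (areal scale) = 108000 / 3.202 ≈ 33700 km².

33700 km²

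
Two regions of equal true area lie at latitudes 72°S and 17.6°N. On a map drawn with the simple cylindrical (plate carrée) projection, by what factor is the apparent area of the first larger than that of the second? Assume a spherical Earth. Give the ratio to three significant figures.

3.08

For the equirectangular projection with φ₀ = 0 (plate carrée), h = 1 along meridians and k = sec φ along parallels.
Areal scale at 72°: h·k = 1.000 × 3.236 = 3.236.
Areal scale at 17.6°: h·k = 1.000 × 1.049 = 1.049.
Ratio = 3.236/1.049 ≈ 3.08.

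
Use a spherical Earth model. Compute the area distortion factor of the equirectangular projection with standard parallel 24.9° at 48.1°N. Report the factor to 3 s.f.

1.36

With standard parallel φ₀ = 24.9°, the equirectangular projection gives x = Rλ cos φ₀, y = Rφ, so h = 1 and k = cos 24.9° / cos φ.
Areal scale = h·k = 1 × cos φ₀ / cos φ; at 48.1°, h = 1.000, k = 1.358, so h·k = 1.358.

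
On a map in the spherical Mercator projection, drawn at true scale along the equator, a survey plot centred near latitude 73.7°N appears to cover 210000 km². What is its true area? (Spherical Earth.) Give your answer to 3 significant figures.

16500 km²

The Mercator projection is conformal; its linear scale factor is the same in every direction and equals sec φ = 1/cos φ.
Areal scale = k² = sec²φ = 1/cos²(73.7°) = 1/0.2807² = 12.69.
True area = apparent / (areal scale) = 210000 / 12.69 ≈ 16500 km².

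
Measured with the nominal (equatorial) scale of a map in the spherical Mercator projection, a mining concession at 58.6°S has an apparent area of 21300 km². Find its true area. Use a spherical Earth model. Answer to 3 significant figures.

5780 km²

Mercator is conformal, so the point scale is isotropic: h = k = sec φ = 1/cos φ.
Areal scale = k² = sec²φ = 1/cos²(58.6°) = 1/0.5210² = 3.684.
True area = apparent / (areal scale) = 21300 / 3.684 ≈ 5780 km².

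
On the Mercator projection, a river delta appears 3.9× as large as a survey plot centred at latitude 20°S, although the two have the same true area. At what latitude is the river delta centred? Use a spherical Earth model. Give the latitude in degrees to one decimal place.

61.6°

For equal true areas on Mercator, apparent areas scale as sec²φ, so the ratio is cos²φ₂ / cos²φ₁.
cos²φ₂ / cos²φ₁ = 3.9  ⇒  cos φ₁ = cos 20° / √3.9 = 0.9397/1.975 = 0.4758.
φ₁ = arccos(0.4758) ≈ 61.6°.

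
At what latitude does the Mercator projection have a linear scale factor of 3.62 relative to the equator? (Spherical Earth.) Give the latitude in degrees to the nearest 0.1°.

Mercator scale is k = sec φ = 1/cos φ.
1/cos φ = 3.62  ⇒  cos φ = 0.2762  ⇒  φ = arccos(0.2762) ≈ 74.0°.

74.0°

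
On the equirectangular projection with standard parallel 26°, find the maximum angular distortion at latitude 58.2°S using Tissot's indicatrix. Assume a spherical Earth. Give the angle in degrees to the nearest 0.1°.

30.2°

With standard parallel φ₀ = 26°, the equirectangular projection gives x = Rλ cos φ₀, y = Rφ, so h = 1 and k = cos 26° / cos φ.
At 58.2°: h = 1.000, k = 1.706; principal scales a = 1.706, b = 1.000.
sin(ω/2) = (a − b)/(a + b) = 0.7056/2.706 = 0.2608, so ω = 2 arcsin(0.2608) ≈ 30.2°.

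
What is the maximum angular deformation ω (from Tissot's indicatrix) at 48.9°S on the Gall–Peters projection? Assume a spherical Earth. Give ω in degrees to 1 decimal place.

8.3°

Gall–Peters is a cylindrical equal-area projection with standard parallels at ±45°. A cylindrical equal-area projection with standard parallel φ₀ has meridian scale h = cos φ / cos φ₀ and parallel scale k = cos φ₀ / cos φ (so areas are preserved, h·k = 1).
At 48.9°: h = 0.9297, k = 1.076; principal scales a = 1.076, b = 0.9297.
sin(ω/2) = (a − b)/(a + b) = 0.1460/2.005 = 0.07280, so ω = 2 arcsin(0.07280) ≈ 8.3°.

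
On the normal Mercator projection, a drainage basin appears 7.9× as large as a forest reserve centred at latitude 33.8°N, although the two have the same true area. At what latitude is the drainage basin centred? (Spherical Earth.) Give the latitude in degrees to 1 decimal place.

72.8°

On Mercator, (apparent₁)/(apparent₂) = sec²φ₁ / sec²φ₂ when true areas are equal.
cos²φ₂ / cos²φ₁ = 7.9  ⇒  cos φ₁ = cos 33.8° / √7.9 = 0.8310/2.811 = 0.2957.
φ₁ = arccos(0.2957) ≈ 72.8°.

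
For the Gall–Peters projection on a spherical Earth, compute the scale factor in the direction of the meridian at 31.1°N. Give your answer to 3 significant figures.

1.21

Gall–Peters is a cylindrical equal-area projection with standard parallels at ±45°. A cylindrical equal-area projection with standard parallel φ₀ has meridian scale h = cos φ / cos φ₀ and parallel scale k = cos φ₀ / cos φ (so areas are preserved, h·k = 1).
h = cos 31.1° / cos 45° = 0.8563/0.7071 = 1.211.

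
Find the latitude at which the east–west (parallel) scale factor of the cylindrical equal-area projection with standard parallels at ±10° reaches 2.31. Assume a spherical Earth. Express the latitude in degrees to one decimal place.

64.8°

Cylindrical equal-area (φ₀ = 10°): h = cos φ / cos 10° along meridians, k = cos 10° / cos φ along parallels; h·k = 1.
k = cos φ₀ / cos φ = 2.31  ⇒  cos φ = cos 10° / 2.31 = 0.4263.
φ = arccos(0.4263) ≈ 64.8°.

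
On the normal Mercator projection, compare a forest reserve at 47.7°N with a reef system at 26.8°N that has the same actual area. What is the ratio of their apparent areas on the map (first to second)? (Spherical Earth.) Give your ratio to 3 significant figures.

On Mercator, area is exaggerated by sec²φ = 1/cos²φ.
At 47.7°: sec²(47.7°) = 1/0.6730² = 2.208.
At 26.8°: sec²(26.8°) = 1/0.8926² = 1.255.
Ratio = 2.208/1.255 = cos²(26.8°)/cos²(47.7°) ≈ 1.76.

1.76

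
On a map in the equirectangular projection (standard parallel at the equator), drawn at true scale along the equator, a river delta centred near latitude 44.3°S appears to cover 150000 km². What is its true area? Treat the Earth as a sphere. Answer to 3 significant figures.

In the plate carrée (x = Rλ, y = Rφ), meridians are true-scale (h = 1) and parallels are stretched by k = sec φ.
Areal scale = h·k = 1 × sec φ; at 44.3°, h = 1.000, k = 1.397, so h·k = 1.397.
True area = apparent / (areal scale) = 150000 / 1.397 ≈ 107000 km².

107000 km²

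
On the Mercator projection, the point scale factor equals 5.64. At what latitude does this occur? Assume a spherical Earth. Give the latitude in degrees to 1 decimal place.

Mercator scale is k = sec φ = 1/cos φ.
1/cos φ = 5.64  ⇒  cos φ = 0.1773  ⇒  φ = arccos(0.1773) ≈ 79.8°.

79.8°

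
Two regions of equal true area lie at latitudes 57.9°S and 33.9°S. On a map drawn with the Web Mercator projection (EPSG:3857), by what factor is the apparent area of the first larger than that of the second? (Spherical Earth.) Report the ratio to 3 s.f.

2.44

On Mercator, area is exaggerated by sec²φ = 1/cos²φ.
At 57.9°: sec²(57.9°) = 1/0.5314² = 3.541.
At 33.9°: sec²(33.9°) = 1/0.8300² = 1.452.
Ratio = 3.541/1.452 = cos²(33.9°)/cos²(57.9°) ≈ 2.44.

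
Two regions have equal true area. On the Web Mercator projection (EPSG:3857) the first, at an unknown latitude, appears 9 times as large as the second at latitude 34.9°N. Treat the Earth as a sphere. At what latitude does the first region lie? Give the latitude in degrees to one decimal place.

For equal true areas on Mercator, apparent areas scale as sec²φ, so the ratio is cos²φ₂ / cos²φ₁.
cos²φ₂ / cos²φ₁ = 9  ⇒  cos φ₁ = cos 34.9° / √9 = 0.8202/3.000 = 0.2734.
φ₁ = arccos(0.2734) ≈ 74.1°.

74.1°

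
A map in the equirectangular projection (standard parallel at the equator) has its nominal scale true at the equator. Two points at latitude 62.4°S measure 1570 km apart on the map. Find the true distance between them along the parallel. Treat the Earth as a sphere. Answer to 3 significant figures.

727 km

In the plate carrée (x = Rλ, y = Rφ), meridians are true-scale (h = 1) and parallels are stretched by k = sec φ.
Along the parallel at 62.4°, map distances are exaggerated by k = sec 62.4° = 2.158.
True distance = 1570 / 2.158 = 1570 × cos 62.4° ≈ 727 km.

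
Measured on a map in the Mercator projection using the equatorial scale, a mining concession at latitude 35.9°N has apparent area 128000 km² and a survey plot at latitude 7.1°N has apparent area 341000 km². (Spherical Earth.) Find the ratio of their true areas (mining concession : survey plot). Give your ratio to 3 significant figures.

0.250

Mercator's areal exaggeration is sec²φ; hence true area = (apparent area) · cos²φ.
True area of mining concession: 128000 × cos²(35.9°) = 128000 × 0.6562 = 83990 km².
True area of survey plot: 341000 × cos²(7.1°) = 341000 × 0.9847 = 335800 km².
Ratio = 83990 / 335800 ≈ 0.250.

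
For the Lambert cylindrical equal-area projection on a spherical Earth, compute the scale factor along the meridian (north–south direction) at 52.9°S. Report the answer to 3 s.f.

0.603

The Lambert cylindrical equal-area projection is the cylindrical equal-area projection with its standard parallel at the equator (φ₀ = 0). Cylindrical equal-area (φ₀ = 0°): h = cos φ / cos 0° along meridians, k = cos 0° / cos φ along parallels; h·k = 1.
h = cos 52.9° / cos 0° = 0.6032/1.000 = 0.6032.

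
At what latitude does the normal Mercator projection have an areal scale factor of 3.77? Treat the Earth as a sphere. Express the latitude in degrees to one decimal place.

Mercator areal scale is sec²φ.
sec²φ = 3.77  ⇒  cos²φ = 0.2653  ⇒  cos φ = 0.5150.
φ = arccos(0.5150) ≈ 59.0°.

59.0°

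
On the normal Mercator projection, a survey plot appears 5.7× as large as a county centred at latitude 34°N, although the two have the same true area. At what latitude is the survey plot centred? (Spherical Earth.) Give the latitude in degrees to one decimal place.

Mercator areal scale is sec²φ, so apparent-area ratio = sec²φ₁ / sec²φ₂ = cos²φ₂ / cos²φ₁.
cos²φ₂ / cos²φ₁ = 5.7  ⇒  cos φ₁ = cos 34° / √5.7 = 0.8290/2.387 = 0.3472.
φ₁ = arccos(0.3472) ≈ 69.7°.

69.7°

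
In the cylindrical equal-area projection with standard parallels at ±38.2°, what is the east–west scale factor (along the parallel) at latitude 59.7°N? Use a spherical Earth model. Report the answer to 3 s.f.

1.56

Cylindrical equal-area (φ₀ = 38.2°): h = cos φ / cos 38.2° along meridians, k = cos 38.2° / cos φ along parallels; h·k = 1.
k = cos 38.2° / cos 59.7° = 0.7859/0.5045 = 1.558.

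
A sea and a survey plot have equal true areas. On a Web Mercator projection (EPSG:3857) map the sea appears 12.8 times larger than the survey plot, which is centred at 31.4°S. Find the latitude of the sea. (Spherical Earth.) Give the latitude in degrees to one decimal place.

76.2°

Mercator areal scale is sec²φ, so apparent-area ratio = sec²φ₁ / sec²φ₂ = cos²φ₂ / cos²φ₁.
cos²φ₂ / cos²φ₁ = 12.8  ⇒  cos φ₁ = cos 31.4° / √12.8 = 0.8536/3.578 = 0.2386.
φ₁ = arccos(0.2386) ≈ 76.2°.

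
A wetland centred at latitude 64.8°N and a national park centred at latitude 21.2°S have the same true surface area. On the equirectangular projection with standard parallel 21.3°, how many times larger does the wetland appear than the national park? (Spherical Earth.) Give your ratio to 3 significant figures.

2.19

The equidistant cylindrical projection with φ₀ = 21.3° has h = 1 (meridians true) and k = cos φ₀ / cos φ along parallels.
Areal scale at 64.8°: h·k = 1.000 × 2.188 = 2.188.
Areal scale at 21.2°: h·k = 1.000 × 0.9993 = 0.9993.
Ratio = 2.188/0.9993 ≈ 2.19.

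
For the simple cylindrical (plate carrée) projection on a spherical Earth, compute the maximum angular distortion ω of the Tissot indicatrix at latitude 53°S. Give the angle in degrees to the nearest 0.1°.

28.8°

For the equirectangular projection with φ₀ = 0 (plate carrée), h = 1 along meridians and k = sec φ along parallels.
At 53°: h = 1.000, k = 1.662; principal scales a = 1.662, b = 1.000.
sin(ω/2) = (a − b)/(a + b) = 0.6616/2.662 = 0.2486, so ω = 2 arcsin(0.2486) ≈ 28.8°.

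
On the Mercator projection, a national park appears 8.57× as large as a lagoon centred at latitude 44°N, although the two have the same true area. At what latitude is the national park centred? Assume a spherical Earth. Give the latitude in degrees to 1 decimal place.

For equal true areas on Mercator, apparent areas scale as sec²φ, so the ratio is cos²φ₂ / cos²φ₁.
cos²φ₂ / cos²φ₁ = 8.57  ⇒  cos φ₁ = cos 44° / √8.57 = 0.7193/2.927 = 0.2457.
φ₁ = arccos(0.2457) ≈ 75.8°.

75.8°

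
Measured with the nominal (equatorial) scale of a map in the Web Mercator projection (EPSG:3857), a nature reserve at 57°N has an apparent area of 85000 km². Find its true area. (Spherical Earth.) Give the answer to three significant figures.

Mercator is conformal, so the point scale is isotropic: h = k = sec φ = 1/cos φ.
Areal scale = k² = sec²φ = 1/cos²(57°) = 1/0.5446² = 3.371.
True area = apparent / (areal scale) = 85000 / 3.371 ≈ 25200 km².

25200 km²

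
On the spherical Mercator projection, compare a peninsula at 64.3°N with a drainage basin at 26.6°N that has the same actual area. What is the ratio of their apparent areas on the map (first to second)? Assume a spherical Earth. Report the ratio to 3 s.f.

4.25

Mercator is conformal with k = sec φ, so areal scale = k² = sec²φ.
At 64.3°: sec²(64.3°) = 1/0.4337² = 5.317.
At 26.6°: sec²(26.6°) = 1/0.8942² = 1.251.
Ratio = 5.317/1.251 = cos²(26.6°)/cos²(64.3°) ≈ 4.25.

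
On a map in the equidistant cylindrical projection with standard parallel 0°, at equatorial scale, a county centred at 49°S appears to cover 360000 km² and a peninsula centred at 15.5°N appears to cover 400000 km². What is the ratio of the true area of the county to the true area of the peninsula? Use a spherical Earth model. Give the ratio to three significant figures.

On the plate carrée, areal scale = h·k = 1 × sec φ, so true area = apparent × cos φ.
True area of county: 360000 × cos(49°) = 360000 × 0.6561 = 236200 km².
True area of peninsula: 400000 × cos(15.5°) = 400000 × 0.9636 = 385500 km².
Ratio = 236200 / 385500 ≈ 0.613.

0.613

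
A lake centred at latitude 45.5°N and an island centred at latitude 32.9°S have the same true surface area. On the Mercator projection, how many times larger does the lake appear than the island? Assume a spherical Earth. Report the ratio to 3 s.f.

1.43

Mercator is conformal with k = sec φ, so areal scale = k² = sec²φ.
At 45.5°: sec²(45.5°) = 1/0.7009² = 2.036.
At 32.9°: sec²(32.9°) = 1/0.8396² = 1.419.
Ratio = 2.036/1.419 = cos²(32.9°)/cos²(45.5°) ≈ 1.43.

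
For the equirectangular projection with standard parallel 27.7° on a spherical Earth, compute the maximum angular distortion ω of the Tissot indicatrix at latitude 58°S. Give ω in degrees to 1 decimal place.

In the equirectangular projection with standard parallel φ₀ = 27.7° (x = Rλ cos φ₀, y = Rφ), meridians are true-scale (h = 1) and the parallel scale is k = cos φ₀ / cos φ.
At 58°: h = 1.000, k = 1.671; principal scales a = 1.671, b = 1.000.
sin(ω/2) = (a − b)/(a + b) = 0.6708/2.671 = 0.2512, so ω = 2 arcsin(0.2512) ≈ 29.1°.

29.1°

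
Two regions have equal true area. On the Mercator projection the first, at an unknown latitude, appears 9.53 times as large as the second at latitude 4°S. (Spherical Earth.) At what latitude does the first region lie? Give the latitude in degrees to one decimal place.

On Mercator, (apparent₁)/(apparent₂) = sec²φ₁ / sec²φ₂ when true areas are equal.
cos²φ₂ / cos²φ₁ = 9.53  ⇒  cos φ₁ = cos 4° / √9.53 = 0.9976/3.087 = 0.3231.
φ₁ = arccos(0.3231) ≈ 71.1°.

71.1°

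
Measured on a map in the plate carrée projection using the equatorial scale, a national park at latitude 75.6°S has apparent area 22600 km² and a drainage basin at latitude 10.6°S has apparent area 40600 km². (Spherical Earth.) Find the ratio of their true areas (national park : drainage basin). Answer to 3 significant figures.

0.141

Plate carrée has h = 1 and k = sec φ, giving areal scale sec φ; true area = (apparent area) · cos φ.
True area of national park: 22600 × cos(75.6°) = 22600 × 0.2487 = 5620 km².
True area of drainage basin: 40600 × cos(10.6°) = 40600 × 0.9829 = 39910 km².
Ratio = 5620 / 39910 ≈ 0.141.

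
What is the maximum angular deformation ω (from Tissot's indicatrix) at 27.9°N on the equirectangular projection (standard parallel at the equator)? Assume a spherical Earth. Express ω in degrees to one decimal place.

7.1°

For the equirectangular projection with φ₀ = 0 (plate carrée), h = 1 along meridians and k = sec φ along parallels.
At 27.9°: h = 1.000, k = 1.132; principal scales a = 1.132, b = 1.000.
sin(ω/2) = (a − b)/(a + b) = 0.1315/2.132 = 0.06170, so ω = 2 arcsin(0.06170) ≈ 7.1°.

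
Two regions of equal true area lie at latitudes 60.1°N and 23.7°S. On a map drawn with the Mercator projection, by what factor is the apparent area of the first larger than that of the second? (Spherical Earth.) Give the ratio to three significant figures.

3.37

On Mercator, area is exaggerated by sec²φ = 1/cos²φ.
At 60.1°: sec²(60.1°) = 1/0.4985² = 4.024.
At 23.7°: sec²(23.7°) = 1/0.9157² = 1.193.
Ratio = 4.024/1.193 = cos²(23.7°)/cos²(60.1°) ≈ 3.37.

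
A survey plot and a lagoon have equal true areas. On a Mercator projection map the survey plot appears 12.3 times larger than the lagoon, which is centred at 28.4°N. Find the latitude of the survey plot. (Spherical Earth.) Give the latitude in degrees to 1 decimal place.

75.5°

Mercator areal scale is sec²φ, so apparent-area ratio = sec²φ₁ / sec²φ₂ = cos²φ₂ / cos²φ₁.
cos²φ₂ / cos²φ₁ = 12.3  ⇒  cos φ₁ = cos 28.4° / √12.3 = 0.8796/3.507 = 0.2508.
φ₁ = arccos(0.2508) ≈ 75.5°.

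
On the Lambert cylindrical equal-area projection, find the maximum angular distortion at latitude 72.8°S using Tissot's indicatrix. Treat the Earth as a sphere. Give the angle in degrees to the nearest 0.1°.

114.1°

The Lambert cylindrical equal-area projection is the cylindrical equal-area projection with its standard parallel at the equator (φ₀ = 0). For cylindrical equal-area with standard parallel φ₀, h = cos φ / cos φ₀ and k = cos φ₀ / cos φ, so h·k = 1.
At 72.8°: h = 0.2957, k = 3.382; principal scales a = 3.382, b = 0.2957.
sin(ω/2) = (a − b)/(a + b) = 3.086/3.677 = 0.8392, so ω = 2 arcsin(0.8392) ≈ 114.1°.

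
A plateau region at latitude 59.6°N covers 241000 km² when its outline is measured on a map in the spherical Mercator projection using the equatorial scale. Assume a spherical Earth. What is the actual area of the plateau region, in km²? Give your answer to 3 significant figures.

61700 km²

For Mercator, h = k = sec φ (a conformal cylindrical projection has a single point scale, 1/cos φ).
Areal scale = k² = sec²φ = 1/cos²(59.6°) = 1/0.5060² = 3.905.
True area = apparent / (areal scale) = 241000 / 3.905 ≈ 61700 km².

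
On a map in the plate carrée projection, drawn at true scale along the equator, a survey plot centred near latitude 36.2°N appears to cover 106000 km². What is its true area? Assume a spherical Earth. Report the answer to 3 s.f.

For the equirectangular projection with φ₀ = 0 (plate carrée), h = 1 along meridians and k = sec φ along parallels.
Areal scale = h·k = 1 × sec φ; at 36.2°, h = 1.000, k = 1.239, so h·k = 1.239.
True area = apparent / (areal scale) = 106000 / 1.239 ≈ 85500 km².

85500 km²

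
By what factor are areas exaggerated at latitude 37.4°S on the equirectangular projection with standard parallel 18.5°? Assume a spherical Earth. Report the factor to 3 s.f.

1.19

The equidistant cylindrical projection with φ₀ = 18.5° has h = 1 (meridians true) and k = cos φ₀ / cos φ along parallels.
Areal scale = h·k = 1 × cos φ₀ / cos φ; at 37.4°, h = 1.000, k = 1.194, so h·k = 1.194.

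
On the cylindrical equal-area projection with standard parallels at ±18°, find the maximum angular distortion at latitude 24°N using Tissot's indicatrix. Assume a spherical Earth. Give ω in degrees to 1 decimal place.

A cylindrical equal-area projection with standard parallel φ₀ has meridian scale h = cos φ / cos φ₀ and parallel scale k = cos φ₀ / cos φ (so areas are preserved, h·k = 1).
At 24°: h = 0.9606, k = 1.041; principal scales a = 1.041, b = 0.9606.
sin(ω/2) = (a − b)/(a + b) = 0.08050/2.002 = 0.04022, so ω = 2 arcsin(0.04022) ≈ 4.6°.

4.6°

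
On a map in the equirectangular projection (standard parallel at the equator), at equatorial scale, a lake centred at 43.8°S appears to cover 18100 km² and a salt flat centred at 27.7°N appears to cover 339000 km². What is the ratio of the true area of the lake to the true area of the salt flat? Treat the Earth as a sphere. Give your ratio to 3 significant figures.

0.0435

On the plate carrée, areal scale = h·k = 1 × sec φ, so true area = apparent × cos φ.
True area of lake: 18100 × cos(43.8°) = 18100 × 0.7218 = 13060 km².
True area of salt flat: 339000 × cos(27.7°) = 339000 × 0.8854 = 300100 km².
Ratio = 13060 / 300100 ≈ 0.0435.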